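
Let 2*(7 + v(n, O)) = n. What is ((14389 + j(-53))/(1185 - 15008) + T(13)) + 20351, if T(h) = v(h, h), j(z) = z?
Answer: 562581251/27646 ≈ 20349.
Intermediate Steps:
v(n, O) = -7 + n/2
T(h) = -7 + h/2
((14389 + j(-53))/(1185 - 15008) + T(13)) + 20351 = ((14389 - 53)/(1185 - 15008) + (-7 + (1/2)*13)) + 20351 = (14336/(-13823) + (-7 + 13/2)) + 20351 = (14336*(-1/13823) - 1/2) + 20351 = (-14336/13823 - 1/2) + 20351 = -42495/27646 + 20351 = 562581251/27646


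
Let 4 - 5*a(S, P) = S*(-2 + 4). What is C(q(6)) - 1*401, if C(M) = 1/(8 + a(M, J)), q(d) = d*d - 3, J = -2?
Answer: -8827/22 ≈ -401.23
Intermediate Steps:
a(S, P) = 4/5 - 2*S/5 (a(S, P) = 4/5 - S*(-2 + 4)/5 = 4/5 - S*2/5 = 4/5 - 2*S/5)
q(d) = -3 + d**2 (q(d) = d**2 - 3 = -3 + d**2)
C(M) = 1/(44/5 - 2*M/5) (C(M) = 1/(8 + (4/5 - 2*M/5)) = 1/(44/5 - 2*M/5))
C(q(6)) - 1*401 = -5/(-44 + 2*(-3 + 6**2)) - 1*401 = -5/(-44 + 2*(-3 + 36)) - 401 = -5/(-44 + 2*33) - 401 = -5/(-44 + 66) - 401 = -5/22 - 401 = -8827/22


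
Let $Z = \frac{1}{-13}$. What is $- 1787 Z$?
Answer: $\frac{1787}{13} \approx 137.46$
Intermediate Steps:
$Z = - \frac{1}{13} \approx -0.076923$
$- 1787 Z = \left(-1787\right) \left(- \frac{1}{13}\right) = \frac{1787}{13}$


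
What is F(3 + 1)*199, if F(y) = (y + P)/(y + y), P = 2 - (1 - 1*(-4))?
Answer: 199/8 ≈ 24.875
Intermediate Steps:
P = -3 (P = 2 - (1 + 4) = 2 - 1*5 = 2 - 5 = -3)
F(y) = (-3 + y)/(2*y) (F(y) = (y - 3)/(y + y) = (-3 + y)/((2*y)) = (-3 + y)*(1/(2*y)) = (-3 + y)/(2*y))
F(3 + 1)*199 = ((-3 + (3 + 1))/(2*(3 + 1)))*199 = ((½)*(-3 + 4)/4)*199 = ((½)*(¼)*1)*199 = (⅛)*199 = 199/8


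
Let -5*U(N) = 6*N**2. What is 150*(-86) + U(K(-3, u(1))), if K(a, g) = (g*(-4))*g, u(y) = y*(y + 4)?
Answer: -24900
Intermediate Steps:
u(y) = y*(4 + y)
K(a, g) = -4*g**2 (K(a, g) = (-4*g)*g = -4*g**2)
U(N) = -6*N**2/5
150*(-86) + U(K(-3, u(1))) = 150*(-86) - 6*16*(4 + 1)**4/5 = -12900 - 6*(-4*(1*5)**2)**2/5 = -12900 - 6*(-4*5**2)**2/5 = -12900 - 6*(-4*25)**2/5 = -12900 - 6/5*(-100)**2 = -12900 - 6/5*10000 = -12900 - 12000 = -24900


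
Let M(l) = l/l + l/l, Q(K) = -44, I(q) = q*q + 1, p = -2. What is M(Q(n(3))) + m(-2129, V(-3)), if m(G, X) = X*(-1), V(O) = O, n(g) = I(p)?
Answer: 5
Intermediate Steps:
I(q) = 1 + q² (I(q) = q² + 1 = 1 + q²)
n(g) = 5 (n(g) = 1 + (-2)² = 1 + 4 = 5)
m(G, X) = -X
M(l) = 2 (M(l) = 1 + 1 = 2)
M(Q(n(3))) + m(-2129, V(-3)) = 2 - 1*(-3) = 2 + 3 = 5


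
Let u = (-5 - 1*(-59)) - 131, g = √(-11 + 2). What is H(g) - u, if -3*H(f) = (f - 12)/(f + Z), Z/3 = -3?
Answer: 2297/30 - I/30 ≈ 76.567 - 0.033333*I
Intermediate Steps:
Z = -9 (Z = 3*(-3) = -9)
g = 3*I (g = √(-9) = 3*I ≈ 3.0*I)
H(f) = -(-12 + f)/(3*(-9 + f)) (H(f) = -(f - 12)/(3*(f - 9)) = -(-12 + f)/(3*(-9 + f)))
u = -77 (u = (-5 + 59) - 131 = 54 - 131 = -77)
H(g) - u = (12 - 3*I)/(3*(-9 + 3*I)) - 1*(-77) = ((-9 - 3*I)/90)*(12 - 3*I)/3 + 77 = (-9 - 3*I)*(12 - 3*I)/270 + 77 = 77 + (-9 - 3*I)*(12 - 3*I)/270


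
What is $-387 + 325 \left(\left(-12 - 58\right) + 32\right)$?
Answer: $-12737$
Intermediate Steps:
$-387 + 325 \left(\left(-12 - 58\right) + 32\right) = -387 + 325 \left(-70 + 32\right) = -387 + 325 \left(-38\right) = -387 - 12350 = -12737$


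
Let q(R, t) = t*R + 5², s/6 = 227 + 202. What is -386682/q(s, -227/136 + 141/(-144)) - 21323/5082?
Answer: 247560643577/4694085858 ≈ 52.739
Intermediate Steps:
s = 2574 (s = 6*(227 + 202) = 6*429 = 2574)
q(R, t) = 25 + R*t (q(R, t) = R*t + 25 = 25 + R*t)
-386682/q(s, -227/136 + 141/(-144)) - 21323/5082 = -386682/(25 + 2574*(-227/136 + 141/(-144))) - 21323/5082 = -386682/(25 + 2574*(-227*1/136 + 141*(-1/144))) - 21323*1/5082 = -386682/(25 + 2574*(-227/136 - 47/48)) - 21323/5082 = -386682/(25 + 2574*(-2161/816)) - 21323/5082 = -386682/(25 - 927069/136) - 21323/5082 = -386682/(-923669/136) - 21323/5082 = -386682*(-136/923669) - 21323/5082 = 52588752/923669 - 21323/5082 = 247560643577/4694085858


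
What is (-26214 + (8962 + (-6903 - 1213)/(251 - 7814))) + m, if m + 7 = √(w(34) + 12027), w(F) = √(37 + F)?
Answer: -130521701/7563 + √(12027 + √71) ≈ -17148.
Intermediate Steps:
m = -7 + √(12027 + √71) (m = -7 + √(√(37 + 34) + 12027) = -7 + √(√71 + 12027) = -7 + √(12027 + √71) ≈ 102.71)
(-26214 + (8962 + (-6903 - 1213)/(251 - 7814))) + m = (-26214 + (8962 + (-6903 - 1213)/(251 - 7814))) + (-7 + √(12027 + √71)) = (-26214 + (8962 - 8116/(-7563))) + (-7 + √(12027 + √71)) = (-26214 + (8962 - 8116*(-1/7563))) + (-7 + √(12027 + √71)) = (-26214 + (8962 + 8116/7563)) + (-7 + √(12027 + √71)) = (-26214 + 67787722/7563) + (-7 + √(12027 + √71)) = -130468760/7563 + (-7 + √(12027 + √71)) = -130521701/7563 + √(12027 + √71)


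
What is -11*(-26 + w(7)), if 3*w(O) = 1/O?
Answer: 5995/21 ≈ 285.48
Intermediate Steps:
w(O) = 1/(3*O) (w(O) = (1/O)/3 = 1/(3*O))
-11*(-26 + w(7)) = -11*(-26 + (⅓)/7) = -11*(-26 + (⅓)*(⅐)) = -11*(-26 + 1/21) = -11*(-545/21) = 5995/21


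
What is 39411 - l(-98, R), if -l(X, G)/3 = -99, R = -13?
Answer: 39114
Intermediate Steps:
l(X, G) = 297 (l(X, G) = -3*(-99) = 297)
39411 - l(-98, R) = 39411 - 1*297 = 39411 - 297 = 39114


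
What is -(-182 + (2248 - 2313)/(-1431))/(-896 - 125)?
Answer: -260377/1461051 ≈ -0.17821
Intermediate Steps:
-(-182 + (2248 - 2313)/(-1431))/(-896 - 125) = -(-182 - 65*(-1/1431))/(-1021) = -(-182 + 65/1431)*(-1)/1021 = -(-260377)*(-1)/(1431*1021) = -1*260377/1461051 = -260377/1461051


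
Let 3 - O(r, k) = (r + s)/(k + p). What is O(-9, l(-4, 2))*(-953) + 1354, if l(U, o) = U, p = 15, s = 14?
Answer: -11790/11 ≈ -1071.8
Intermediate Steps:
O(r, k) = 3 - (14 + r)/(15 + k) (O(r, k) = 3 - (r + 14)/(k + 15) = 3 - (14 + r)/(15 + k))
O(-9, l(-4, 2))*(-953) + 1354 = ((31 - 1*(-9) + 3*(-4))/(15 - 4))*(-953) + 1354 = ((31 + 9 - 12)/11)*(-953) + 1354 = ((1/11)*28)*(-953) + 1354 = (28/11)*(-953) + 1354 = -26684/11 + 1354 = -11790/11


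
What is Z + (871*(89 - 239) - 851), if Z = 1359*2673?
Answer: 3501106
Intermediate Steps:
Z = 3632607
Z + (871*(89 - 239) - 851) = 3632607 + (871*(89 - 239) - 851) = 3632607 + (871*(-150) - 851) = 3632607 + (-130650 - 851) = 3632607 - 131501 = 3501106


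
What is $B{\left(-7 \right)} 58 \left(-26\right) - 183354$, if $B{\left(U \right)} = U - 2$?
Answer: $-169782$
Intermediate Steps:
$B{\left(U \right)} = -2 + U$
$B{\left(-7 \right)} 58 \left(-26\right) - 183354 = \left(-2 - 7\right) 58 \left(-26\right) - 183354 = \left(-9\right) 58 \left(-26\right) - 183354 = \left(-522\right) \left(-26\right) - 183354 = 13572 - 183354 = -169782$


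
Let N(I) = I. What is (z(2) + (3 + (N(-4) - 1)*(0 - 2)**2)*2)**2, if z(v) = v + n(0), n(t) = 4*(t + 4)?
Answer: 256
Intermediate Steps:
n(t) = 16 + 4*t (n(t) = 4*(4 + t) = 16 + 4*t)
z(v) = 16 + v (z(v) = v + (16 + 4*0) = v + (16 + 0) = v + 16 = 16 + v)
(z(2) + (3 + (N(-4) - 1)*(0 - 2)**2)*2)**2 = ((16 + 2) + (3 + (-4 - 1)*(0 - 2)**2)*2)**2 = (18 + (3 - 5*(-2)**2)*2)**2 = (18 + (3 - 5*4)*2)**2 = (18 + (3 - 20)*2)**2 = (18 - 17*2)**2 = (18 - 34)**2 = (-16)**2 = 256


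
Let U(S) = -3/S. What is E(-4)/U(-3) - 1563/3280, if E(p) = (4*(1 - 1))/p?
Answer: -1563/3280 ≈ -0.47652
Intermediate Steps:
E(p) = 0 (E(p) = (4*0)/p = 0/p = 0)
E(-4)/U(-3) - 1563/3280 = 0/((-3/(-3))) - 1563/3280 = 0/((-3*(-⅓))) - 1563*1/3280 = 0/1 - 1563/3280 = 0*1 - 1563/3280 = 0 - 1563/3280 = -1563/3280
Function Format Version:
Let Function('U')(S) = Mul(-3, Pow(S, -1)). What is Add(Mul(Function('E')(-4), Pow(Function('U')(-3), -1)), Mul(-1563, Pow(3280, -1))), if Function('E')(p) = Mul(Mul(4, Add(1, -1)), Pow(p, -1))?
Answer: Rational(-1563, 3280) ≈ -0.47652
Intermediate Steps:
Function('E')(p) = 0 (Function('E')(p) = Mul(Mul(4, 0), Pow(p, -1)) = Mul(0, Pow(p, -1)) = 0)
Add(Mul(Function('E')(-4), Pow(Function('U')(-3), -1)), Mul(-1563, Pow(3280, -1))) = Add(Mul(0, Pow(Mul(-3, Pow(-3, -1)), -1)), Mul(-1563, Pow(3280, -1))) = Add(Mul(0, Pow(Mul(-3, Rational(-1, 3)), -1)), Mul(-1563, Rational(1, 3280))) = Add(Mul(0, Pow(1, -1)), Rational(-1563, 3280)) = Add(Mul(0, 1), Rational(-1563, 3280)) = Add(0, Rational(-1563, 3280)) = Rational(-1563, 3280)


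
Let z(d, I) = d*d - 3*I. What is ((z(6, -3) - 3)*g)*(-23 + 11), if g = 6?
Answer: -3024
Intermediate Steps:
z(d, I) = d² - 3*I
((z(6, -3) - 3)*g)*(-23 + 11) = (((6² - 3*(-3)) - 3)*6)*(-23 + 11) = (((36 + 9) - 3)*6)*(-12) = ((45 - 3)*6)*(-12) = (42*6)*(-12) = 252*(-12) = -3024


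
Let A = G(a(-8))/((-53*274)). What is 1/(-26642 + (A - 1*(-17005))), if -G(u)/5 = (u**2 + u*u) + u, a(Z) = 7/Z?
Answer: -464704/4478352343 ≈ -0.00010377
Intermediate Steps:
G(u) = -10*u**2 - 5*u (G(u) = -5*((u**2 + u*u) + u) = -5*((u**2 + u**2) + u) = -5*(2*u**2 + u) = -5*(u + 2*u**2) = -10*u**2 - 5*u)
A = 105/464704 (A = (-5*7/(-8)*(1 + 2*(7/(-8))))/((-53*274)) = -5*7*(-1/8)*(1 + 2*(7*(-1/8)))/(-14522) = -5*(-7/8)*(1 + 2*(-7/8))*(-1/14522) = -5*(-7/8)*(1 - 7/4)*(-1/14522) = -5*(-7/8)*(-3/4)*(-1/14522) = -105/32*(-1/14522) = 105/464704 ≈ 0.00022595)
1/(-26642 + (A - 1*(-17005))) = 1/(-26642 + (105/464704 - 1*(-17005))) = 1/(-26642 + (105/464704 + 17005)) = 1/(-26642 + 7902291625/464704) = 1/(-4478352343/464704) = -464704/4478352343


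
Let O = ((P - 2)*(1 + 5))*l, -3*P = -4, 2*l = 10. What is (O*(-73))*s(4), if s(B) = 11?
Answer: 16060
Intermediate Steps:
l = 5 (l = (½)*10 = 5)
P = 4/3 (P = -⅓*(-4) = 4/3 ≈ 1.3333)
O = -20 (O = ((4/3 - 2)*(1 + 5))*5 = -⅔*6*5 = -4*5 = -20)
(O*(-73))*s(4) = -20*(-73)*11 = 1460*11 = 16060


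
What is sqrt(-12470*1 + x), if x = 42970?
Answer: 10*sqrt(305) ≈ 174.64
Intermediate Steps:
sqrt(-12470*1 + x) = sqrt(-12470*1 + 42970) = sqrt(-12470 + 42970) = sqrt(30500) = 10*sqrt(305)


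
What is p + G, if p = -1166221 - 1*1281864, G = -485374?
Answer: -2933459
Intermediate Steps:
p = -2448085 (p = -1166221 - 1281864 = -2448085)
p + G = -2448085 - 485374 = -2933459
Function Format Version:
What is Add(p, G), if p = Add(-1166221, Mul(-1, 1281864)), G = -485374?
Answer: -2933459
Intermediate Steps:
p = -2448085 (p = Add(-1166221, -1281864) = -2448085)
Add(p, G) = Add(-2448085, -485374) = -2933459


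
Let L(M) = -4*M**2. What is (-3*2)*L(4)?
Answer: 384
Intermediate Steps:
(-3*2)*L(4) = (-3*2)*(-4*4**2) = -(-24)*16 = -6*(-64) = 384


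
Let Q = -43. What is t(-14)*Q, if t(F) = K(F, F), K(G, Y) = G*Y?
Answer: -8428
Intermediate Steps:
t(F) = F² (t(F) = F*F = F²)
t(-14)*Q = (-14)²*(-43) = 196*(-43) = -8428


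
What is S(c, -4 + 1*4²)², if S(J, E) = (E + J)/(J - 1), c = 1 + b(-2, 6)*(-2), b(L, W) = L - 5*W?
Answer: 5929/4096 ≈ 1.4475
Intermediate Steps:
c = 65 (c = 1 + (-2 - 5*6)*(-2) = 1 + (-2 - 30)*(-2) = 1 - 32*(-2) = 1 + 64 = 65)
S(J, E) = (E + J)/(-1 + J)
S(c, -4 + 1*4²)² = (((-4 + 1*4²) + 65)/(-1 + 65))² = (((-4 + 1*16) + 65)/64)² = (((-4 + 16) + 65)/64)² = ((12 + 65)/64)² = ((1/64)*77)² = (77/64)² = 5929/4096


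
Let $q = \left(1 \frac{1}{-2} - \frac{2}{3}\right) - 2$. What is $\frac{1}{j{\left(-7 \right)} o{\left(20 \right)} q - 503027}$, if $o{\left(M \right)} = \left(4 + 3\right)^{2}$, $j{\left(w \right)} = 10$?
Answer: $- \frac{3}{1513736} \approx -1.9819 \cdot 10^{-6}$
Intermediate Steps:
$q = - \frac{19}{6}$ ($q = \left(1 \left(- \frac{1}{2}\right) - \frac{2}{3}\right) - 2 = \left(- \frac{1}{2} - \frac{2}{3}\right) - 2 = - \frac{7}{6} - 2 = - \frac{19}{6} \approx -3.1667$)
$o{\left(M \right)} = 49$ ($o{\left(M \right)} = 7^{2} = 49$)
$\frac{1}{j{\left(-7 \right)} o{\left(20 \right)} q - 503027} = \frac{1}{10 \cdot 49 \left(- \frac{19}{6}\right) - 503027} = \frac{1}{10 \left(- \frac{931}{6}\right) - 503027} = \frac{1}{- \frac{4655}{3} - 503027} = \frac{1}{- \frac{1513736}{3}} = - \frac{3}{1513736}$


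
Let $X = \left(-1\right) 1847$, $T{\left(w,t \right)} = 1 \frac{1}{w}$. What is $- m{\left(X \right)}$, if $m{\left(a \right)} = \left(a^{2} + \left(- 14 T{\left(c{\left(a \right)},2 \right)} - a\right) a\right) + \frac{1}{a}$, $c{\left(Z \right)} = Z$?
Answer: $\frac{25859}{1847} \approx 14.001$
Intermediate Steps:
$T{\left(w,t \right)} = \frac{1}{w}$
$X = -1847$
$m{\left(a \right)} = \frac{1}{a} + a^{2} + a \left(- a - \frac{14}{a}\right)$ ($m{\left(a \right)} = \left(a^{2} + \left(- \frac{14}{a} - a\right) a\right) + \frac{1}{a} = \left(a^{2} + \left(- a - \frac{14}{a}\right) a\right) + \frac{1}{a} = \left(a^{2} + a \left(- a - \frac{14}{a}\right)\right) + \frac{1}{a} = \frac{1}{a} + a^{2} + a \left(- a - \frac{14}{a}\right)$)
$- m{\left(X \right)} = - (-14 + \frac{1}{-1847}) = - (-14 - \frac{1}{1847}) = \left(-1\right) \left(- \frac{25859}{1847}\right) = \frac{25859}{1847}$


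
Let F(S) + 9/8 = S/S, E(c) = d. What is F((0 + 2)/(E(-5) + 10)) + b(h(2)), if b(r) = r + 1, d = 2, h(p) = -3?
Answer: -17/8 ≈ -2.1250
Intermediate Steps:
b(r) = 1 + r
E(c) = 2
F(S) = -⅛ (F(S) = -9/8 + S/S = -9/8 + 1 = -⅛)
F((0 + 2)/(E(-5) + 10)) + b(h(2)) = -⅛ + (1 - 3) = -⅛ - 2 = -17/8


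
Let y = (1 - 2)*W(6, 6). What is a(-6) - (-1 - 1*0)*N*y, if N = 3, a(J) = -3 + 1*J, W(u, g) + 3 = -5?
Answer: 15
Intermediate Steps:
W(u, g) = -8 (W(u, g) = -3 - 5 = -8)
a(J) = -3 + J
y = 8 (y = (1 - 2)*(-8) = -1*(-8) = 8)
a(-6) - (-1 - 1*0)*N*y = (-3 - 6) - (-1 - 1*0)*3*8 = -9 - (-1 + 0)*24 = -9 - (-1)*24 = -9 - 1*(-24) = -9 + 24 = 15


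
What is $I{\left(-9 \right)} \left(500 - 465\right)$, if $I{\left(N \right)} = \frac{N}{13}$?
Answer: $- \frac{315}{13} \approx -24.231$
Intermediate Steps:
$I{\left(N \right)} = \frac{N}{13}$ ($I{\left(N \right)} = N \frac{1}{13} = \frac{N}{13}$)
$I{\left(-9 \right)} \left(500 - 465\right) = \frac{1}{13} \left(-9\right) \left(500 - 465\right) = \left(- \frac{9}{13}\right) 35 = - \frac{315}{13}$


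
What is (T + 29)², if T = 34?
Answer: 3969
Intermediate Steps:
(T + 29)² = (34 + 29)² = 63² = 3969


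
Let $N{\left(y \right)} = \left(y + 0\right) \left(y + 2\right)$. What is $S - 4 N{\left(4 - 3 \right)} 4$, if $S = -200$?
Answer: $9600$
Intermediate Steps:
$N{\left(y \right)} = y \left(2 + y\right)$
$S - 4 N{\left(4 - 3 \right)} 4 = - 200 - 4 \left(4 - 3\right) \left(2 + \left(4 - 3\right)\right) 4 = - 200 - 4 \cdot 1 \left(2 + 1\right) 4 = - 200 - 4 \cdot 1 \cdot 3 \cdot 4 = - 200 \left(-4\right) 3 \cdot 4 = - 200 \left(\left(-12\right) 4\right) = \left(-200\right) \left(-48\right) = 9600$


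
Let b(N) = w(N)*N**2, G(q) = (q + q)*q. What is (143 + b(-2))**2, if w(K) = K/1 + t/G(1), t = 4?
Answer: 20449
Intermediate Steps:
G(q) = 2*q**2 (G(q) = (2*q)*q = 2*q**2)
w(K) = 2 + K (w(K) = K/1 + 4/((2*1**2)) = K*1 + 4/((2*1)) = K + 4/2 = K + 4*(1/2) = K + 2 = 2 + K)
b(N) = N**2*(2 + N) (b(N) = (2 + N)*N**2 = N**2*(2 + N))
(143 + b(-2))**2 = (143 + (-2)**2*(2 - 2))**2 = (143 + 4*0)**2 = (143 + 0)**2 = 143**2 = 20449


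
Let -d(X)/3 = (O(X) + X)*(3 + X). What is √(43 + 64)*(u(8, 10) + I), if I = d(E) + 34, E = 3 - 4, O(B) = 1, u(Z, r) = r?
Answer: 44*√107 ≈ 455.14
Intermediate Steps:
E = -1
d(X) = -3*(1 + X)*(3 + X)
I = 34 (I = (-9 - 12*(-1) - 3*(-1)²) + 34 = (-9 + 12 - 3*1) + 34 = (-9 + 12 - 3) + 34 = 0 + 34 = 34)
√(43 + 64)*(u(8, 10) + I) = √(43 + 64)*(10 + 34) = √107*44 = 44*√107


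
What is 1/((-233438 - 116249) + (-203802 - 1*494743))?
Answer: -1/1048232 ≈ -9.5399e-7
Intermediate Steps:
1/((-233438 - 116249) + (-203802 - 1*494743)) = 1/(-349687 + (-203802 - 494743)) = 1/(-349687 - 698545) = 1/(-1048232) = -1/1048232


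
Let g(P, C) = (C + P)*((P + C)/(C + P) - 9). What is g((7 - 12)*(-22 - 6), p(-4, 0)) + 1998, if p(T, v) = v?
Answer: 878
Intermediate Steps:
g(P, C) = -8*C - 8*P (g(P, C) = (C + P)*((C + P)/(C + P) - 9) = (C + P)*(1 - 9) = (C + P)*(-8) = -8*C - 8*P)
g((7 - 12)*(-22 - 6), p(-4, 0)) + 1998 = (-8*0 - 8*(7 - 12)*(-22 - 6)) + 1998 = (0 - (-40)*(-28)) + 1998 = (0 - 8*140) + 1998 = (0 - 1120) + 1998 = -1120 + 1998 = 878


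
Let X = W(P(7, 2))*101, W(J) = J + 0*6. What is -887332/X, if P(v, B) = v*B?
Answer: -443666/707 ≈ -627.53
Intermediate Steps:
P(v, B) = B*v
W(J) = J (W(J) = J + 0 = J)
X = 1414 (X = (2*7)*101 = 14*101 = 1414)
-887332/X = -887332/1414 = -887332*1/1414 = -443666/707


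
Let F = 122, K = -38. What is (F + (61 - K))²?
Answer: 48841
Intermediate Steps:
(F + (61 - K))² = (122 + (61 - 1*(-38)))² = (122 + (61 + 38))² = (122 + 99)² = 221² = 48841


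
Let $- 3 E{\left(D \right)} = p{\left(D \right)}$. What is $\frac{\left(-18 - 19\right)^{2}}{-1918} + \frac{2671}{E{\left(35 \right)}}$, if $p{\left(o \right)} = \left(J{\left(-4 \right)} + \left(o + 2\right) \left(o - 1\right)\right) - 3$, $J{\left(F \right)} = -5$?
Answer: $- \frac{4270046}{599375} \approx -7.1242$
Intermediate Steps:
$p{\left(o \right)} = -8 + \left(-1 + o\right) \left(2 + o\right)$ ($p{\left(o \right)} = \left(-5 + \left(o + 2\right) \left(o - 1\right)\right) - 3 = \left(-5 + \left(2 + o\right) \left(-1 + o\right)\right) - 3 = \left(-5 + \left(-1 + o\right) \left(2 + o\right)\right) - 3 = -8 + \left(-1 + o\right) \left(2 + o\right)$)
$E{\left(D \right)} = \frac{10}{3} - \frac{D}{3} - \frac{D^{2}}{3}$ ($E{\left(D \right)} = - \frac{-10 + D + D^{2}}{3} = \frac{10}{3} - \frac{D}{3} - \frac{D^{2}}{3}$)
$\frac{\left(-18 - 19\right)^{2}}{-1918} + \frac{2671}{E{\left(35 \right)}} = \frac{\left(-18 - 19\right)^{2}}{-1918} + \frac{2671}{\frac{10}{3} - \frac{35}{3} - \frac{35^{2}}{3}} = \left(-37\right)^{2} \left(- \frac{1}{1918}\right) + \frac{2671}{\frac{10}{3} - \frac{35}{3} - \frac{1225}{3}} = 1369 \left(- \frac{1}{1918}\right) + \frac{2671}{\frac{10}{3} - \frac{35}{3} - \frac{1225}{3}} = - \frac{1369}{1918} + \frac{2671}{- \frac{1250}{3}} = - \frac{1369}{1918} + 2671 \left(- \frac{3}{1250}\right) = - \frac{1369}{1918} - \frac{8013}{1250} = - \frac{4270046}{599375}$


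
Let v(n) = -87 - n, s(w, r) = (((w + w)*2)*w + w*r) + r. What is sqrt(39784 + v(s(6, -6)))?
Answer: sqrt(39595) ≈ 198.98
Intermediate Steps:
s(w, r) = r + 4*w**2 + r*w (s(w, r) = (((2*w)*2)*w + r*w) + r = ((4*w)*w + r*w) + r = (4*w**2 + r*w) + r = r + 4*w**2 + r*w)
sqrt(39784 + v(s(6, -6))) = sqrt(39784 + (-87 - (-6 + 4*6**2 - 6*6))) = sqrt(39784 + (-87 - (-6 + 4*36 - 36))) = sqrt(39784 + (-87 - (-6 + 144 - 36))) = sqrt(39784 + (-87 - 1*102)) = sqrt(39784 + (-87 - 102)) = sqrt(39784 - 189) = sqrt(39595)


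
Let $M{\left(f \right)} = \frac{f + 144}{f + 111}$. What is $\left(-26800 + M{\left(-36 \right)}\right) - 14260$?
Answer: $- \frac{1026464}{25} \approx -41059.0$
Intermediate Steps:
$M{\left(f \right)} = \frac{144 + f}{111 + f}$
$\left(-26800 + M{\left(-36 \right)}\right) - 14260 = \left(-26800 + \frac{144 - 36}{111 - 36}\right) - 14260 = \left(-26800 + \frac{1}{75} \cdot 108\right) - 14260 = \left(-26800 + \frac{36}{25}\right) - 14260 = - \frac{669964}{25} - 14260 = - \frac{1026464}{25}$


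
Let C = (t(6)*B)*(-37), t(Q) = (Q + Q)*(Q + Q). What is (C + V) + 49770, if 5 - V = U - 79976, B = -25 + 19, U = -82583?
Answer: 244302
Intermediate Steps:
t(Q) = 4*Q² (t(Q) = (2*Q)*(2*Q) = 4*Q²)
B = -6
V = 162564 (V = 5 - (-82583 - 79976) = 5 - 1*(-162559) = 5 + 162559 = 162564)
C = 31968 (C = ((4*6²)*(-6))*(-37) = ((4*36)*(-6))*(-37) = (144*(-6))*(-37) = -864*(-37) = 31968)
(C + V) + 49770 = (31968 + 162564) + 49770 = 194532 + 49770 = 244302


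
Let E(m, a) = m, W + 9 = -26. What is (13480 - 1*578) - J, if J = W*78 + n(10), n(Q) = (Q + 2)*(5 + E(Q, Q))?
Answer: 15452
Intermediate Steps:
W = -35 (W = -9 - 26 = -35)
n(Q) = (2 + Q)*(5 + Q) (n(Q) = (Q + 2)*(5 + Q) = (2 + Q)*(5 + Q))
J = -2550 (J = -35*78 + (10 + 10² + 7*10) = -2730 + (10 + 100 + 70) = -2730 + 180 = -2550)
(13480 - 1*578) - J = (13480 - 1*578) - 1*(-2550) = (13480 - 578) + 2550 = 12902 + 2550 = 15452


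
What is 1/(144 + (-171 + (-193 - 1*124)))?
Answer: -1/344 ≈ -0.0029070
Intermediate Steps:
1/(144 + (-171 + (-193 - 1*124))) = 1/(144 + (-171 + (-193 - 124))) = 1/(144 + (-171 - 317)) = 1/(144 - 488) = 1/(-344) = -1/344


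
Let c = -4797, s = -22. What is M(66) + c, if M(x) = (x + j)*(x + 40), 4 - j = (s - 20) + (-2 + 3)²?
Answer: 6969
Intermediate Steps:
j = 45 (j = 4 - ((-22 - 20) + (-2 + 3)²) = 4 - (-42 + 1²) = 4 - (-42 + 1) = 4 - 1*(-41) = 4 + 41 = 45)
M(x) = (40 + x)*(45 + x) (M(x) = (x + 45)*(x + 40) = (45 + x)*(40 + x) = (40 + x)*(45 + x))
M(66) + c = (1800 + 66² + 85*66) - 4797 = (1800 + 4356 + 5610) - 4797 = 11766 - 4797 = 6969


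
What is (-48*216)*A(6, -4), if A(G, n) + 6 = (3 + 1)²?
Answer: -103680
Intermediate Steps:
A(G, n) = 10 (A(G, n) = -6 + (3 + 1)² = -6 + 4² = -6 + 16 = 10)
(-48*216)*A(6, -4) = -48*216*10 = -10368*10 = -103680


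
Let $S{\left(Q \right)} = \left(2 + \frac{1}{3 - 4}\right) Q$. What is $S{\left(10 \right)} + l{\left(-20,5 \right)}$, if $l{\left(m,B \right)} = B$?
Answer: $15$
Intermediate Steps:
$S{\left(Q \right)} = Q$ ($S{\left(Q \right)} = \left(2 + \frac{1}{-1}\right) Q = \left(2 - 1\right) Q = 1 Q = Q$)
$S{\left(10 \right)} + l{\left(-20,5 \right)} = 10 + 5 = 15$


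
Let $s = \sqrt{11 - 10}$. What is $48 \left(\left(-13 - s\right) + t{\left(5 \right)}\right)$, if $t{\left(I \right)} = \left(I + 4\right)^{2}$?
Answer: $3216$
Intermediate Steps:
$s = 1$ ($s = \sqrt{1} = 1$)
$t{\left(I \right)} = \left(4 + I\right)^{2}$
$48 \left(\left(-13 - s\right) + t{\left(5 \right)}\right) = 48 \left(\left(-13 - 1\right) + \left(4 + 5\right)^{2}\right) = 48 \left(\left(-13 - 1\right) + 9^{2}\right) = 48 \left(-14 + 81\right) = 48 \cdot 67 = 3216$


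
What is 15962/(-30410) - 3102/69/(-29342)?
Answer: -2685191788/5130668765 ≈ -0.52336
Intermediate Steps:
15962/(-30410) - 3102/69/(-29342) = 15962*(-1/30410) - 3102*1/69*(-1/29342) = -7981/15205 - 1034/23*(-1/29342) = -7981/15205 + 517/337433 = -2685191788/5130668765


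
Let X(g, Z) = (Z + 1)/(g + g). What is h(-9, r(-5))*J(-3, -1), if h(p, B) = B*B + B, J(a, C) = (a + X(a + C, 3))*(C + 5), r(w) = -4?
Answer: -168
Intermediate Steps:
X(g, Z) = (1 + Z)/(2*g) (X(g, Z) = (1 + Z)/((2*g)) = (1 + Z)*(1/(2*g)) = (1 + Z)/(2*g))
J(a, C) = (5 + C)*(a + 2/(C + a)) (J(a, C) = (a + (1 + 3)/(2*(a + C)))*(C + 5) = (a + (½)*4/(C + a))*(5 + C) = (a + 2/(C + a))*(5 + C) = (5 + C)*(a + 2/(C + a)))
h(p, B) = B + B² (h(p, B) = B² + B = B + B²)
h(-9, r(-5))*J(-3, -1) = (-4*(1 - 4))*((10 + 2*(-1) - 3*(5 - 1)*(-1 - 3))/(-1 - 3)) = (-4*(-3))*((10 - 2 - 3*4*(-4))/(-4)) = 12*(-(10 - 2 + 48)/4) = 12*(-¼*56) = 12*(-14) = -168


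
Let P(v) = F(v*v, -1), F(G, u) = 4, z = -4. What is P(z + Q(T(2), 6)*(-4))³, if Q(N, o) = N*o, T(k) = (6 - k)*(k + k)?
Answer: 64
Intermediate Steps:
T(k) = 2*k*(6 - k) (T(k) = (6 - k)*(2*k) = 2*k*(6 - k))
P(v) = 4
P(z + Q(T(2), 6)*(-4))³ = 4³ = 64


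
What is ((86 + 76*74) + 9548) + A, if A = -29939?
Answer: -14681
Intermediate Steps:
((86 + 76*74) + 9548) + A = ((86 + 76*74) + 9548) - 29939 = ((86 + 5624) + 9548) - 29939 = (5710 + 9548) - 29939 = 15258 - 29939 = -14681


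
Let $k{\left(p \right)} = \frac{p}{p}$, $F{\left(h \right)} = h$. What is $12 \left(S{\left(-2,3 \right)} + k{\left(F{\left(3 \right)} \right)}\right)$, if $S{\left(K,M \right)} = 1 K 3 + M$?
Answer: $-24$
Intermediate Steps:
$k{\left(p \right)} = 1$
$S{\left(K,M \right)} = M + 3 K$ ($S{\left(K,M \right)} = K 3 + M = 3 K + M = M + 3 K$)
$12 \left(S{\left(-2,3 \right)} + k{\left(F{\left(3 \right)} \right)}\right) = 12 \left(\left(3 + 3 \left(-2\right)\right) + 1\right) = 12 \left(\left(3 - 6\right) + 1\right) = 12 \left(-3 + 1\right) = 12 \left(-2\right) = -24$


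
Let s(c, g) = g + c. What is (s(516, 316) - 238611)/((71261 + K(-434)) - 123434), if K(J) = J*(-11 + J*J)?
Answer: 237779/81793903 ≈ 0.0029070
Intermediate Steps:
K(J) = J*(-11 + J²)
s(c, g) = c + g
(s(516, 316) - 238611)/((71261 + K(-434)) - 123434) = ((516 + 316) - 238611)/((71261 - 434*(-11 + (-434)²)) - 123434) = (832 - 238611)/((71261 - 434*(-11 + 188356)) - 123434) = -237779/((71261 - 434*188345) - 123434) = -237779/((71261 - 81741730) - 123434) = -237779/(-81670469 - 123434) = -237779/(-81793903) = -237779*(-1/81793903) = 237779/81793903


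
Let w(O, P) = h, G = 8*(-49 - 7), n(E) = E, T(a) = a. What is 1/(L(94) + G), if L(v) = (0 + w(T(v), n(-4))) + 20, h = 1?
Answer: -1/427 ≈ -0.0023419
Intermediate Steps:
G = -448 (G = 8*(-56) = -448)
w(O, P) = 1
L(v) = 21 (L(v) = (0 + 1) + 20 = 1 + 20 = 21)
1/(L(94) + G) = 1/(21 - 448) = 1/(-427) = -1/427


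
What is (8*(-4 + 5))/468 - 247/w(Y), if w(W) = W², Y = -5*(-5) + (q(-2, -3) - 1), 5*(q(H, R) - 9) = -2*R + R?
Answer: -74003/366912 ≈ -0.20169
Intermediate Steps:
q(H, R) = 9 - R/5 (q(H, R) = 9 + (-2*R + R)/5 = 9 + (-R)/5 = 9 - R/5)
Y = 168/5 (Y = -5*(-5) + ((9 - ⅕*(-3)) - 1) = 25 + ((9 + ⅗) - 1) = 25 + (48/5 - 1) = 25 + 43/5 = 168/5 ≈ 33.600)
(8*(-4 + 5))/468 - 247/w(Y) = (8*(-4 + 5))/468 - 247/((168/5)²) = (8*1)*(1/468) - 247/28224/25 = 8*(1/468) - 247*25/28224 = 2/117 - 6175/28224 = -74003/366912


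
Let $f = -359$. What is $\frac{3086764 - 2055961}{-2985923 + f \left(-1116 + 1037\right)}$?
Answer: $- \frac{343601}{985854} \approx -0.34853$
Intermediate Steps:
$\frac{3086764 - 2055961}{-2985923 + f \left(-1116 + 1037\right)} = \frac{3086764 - 2055961}{-2985923 - 359 \left(-1116 + 1037\right)} = \frac{1030803}{-2985923 - -28361} = \frac{1030803}{-2985923 + 28361} = \frac{1030803}{-2957562} = 1030803 \left(- \frac{1}{2957562}\right) = - \frac{343601}{985854}$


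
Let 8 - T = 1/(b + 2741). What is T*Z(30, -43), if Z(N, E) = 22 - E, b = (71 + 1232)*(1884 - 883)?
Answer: 679662815/1307044 ≈ 520.00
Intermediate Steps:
b = 1304303 (b = 1303*1001 = 1304303)
T = 10456351/1307044 (T = 8 - 1/(1304303 + 2741) = 8 - 1/1307044 = 10456351/1307044 ≈ 8.0000)
T*Z(30, -43) = 10456351*(22 - 1*(-43))/1307044 = 10456351*(22 + 43)/1307044 = (10456351/1307044)*65 = 679662815/1307044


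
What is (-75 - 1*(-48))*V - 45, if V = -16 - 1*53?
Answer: 1818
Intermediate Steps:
V = -69 (V = -16 - 53 = -69)
(-75 - 1*(-48))*V - 45 = (-75 - 1*(-48))*(-69) - 45 = (-75 + 48)*(-69) - 45 = -27*(-69) - 45 = 1863 - 45 = 1818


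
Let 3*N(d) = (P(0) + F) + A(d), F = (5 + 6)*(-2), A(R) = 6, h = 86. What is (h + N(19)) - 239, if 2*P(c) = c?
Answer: -475/3 ≈ -158.33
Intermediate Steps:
P(c) = c/2
F = -22 (F = 11*(-2) = -22)
N(d) = -16/3 (N(d) = (((½)*0 - 22) + 6)/3 = ((0 - 22) + 6)/3 = (-22 + 6)/3 = (⅓)*(-16) = -16/3)
(h + N(19)) - 239 = (86 - 16/3) - 239 = 242/3 - 239 = -475/3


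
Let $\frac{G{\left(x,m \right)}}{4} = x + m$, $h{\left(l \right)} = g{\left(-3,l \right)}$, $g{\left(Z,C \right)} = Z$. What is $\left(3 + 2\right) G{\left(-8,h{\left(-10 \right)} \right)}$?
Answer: $-220$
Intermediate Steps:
$h{\left(l \right)} = -3$
$G{\left(x,m \right)} = 4 m + 4 x$ ($G{\left(x,m \right)} = 4 \left(x + m\right) = 4 \left(m + x\right) = 4 m + 4 x$)
$\left(3 + 2\right) G{\left(-8,h{\left(-10 \right)} \right)} = \left(3 + 2\right) \left(4 \left(-3\right) + 4 \left(-8\right)\right) = 5 \left(-12 - 32\right) = 5 \left(-44\right) = -220$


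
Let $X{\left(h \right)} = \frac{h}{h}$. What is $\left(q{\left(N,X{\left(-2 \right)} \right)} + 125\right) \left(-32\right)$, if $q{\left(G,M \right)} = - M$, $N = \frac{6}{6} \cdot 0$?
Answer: $-3968$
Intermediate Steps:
$N = 0$ ($N = 6 \cdot \frac{1}{6} \cdot 0 = 1 \cdot 0 = 0$)
$X{\left(h \right)} = 1$
$\left(q{\left(N,X{\left(-2 \right)} \right)} + 125\right) \left(-32\right) = \left(\left(-1\right) 1 + 125\right) \left(-32\right) = \left(-1 + 125\right) \left(-32\right) = 124 \left(-32\right) = -3968$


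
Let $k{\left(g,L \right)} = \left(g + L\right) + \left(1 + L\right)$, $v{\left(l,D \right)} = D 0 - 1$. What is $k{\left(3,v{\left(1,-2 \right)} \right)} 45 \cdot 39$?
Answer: $3510$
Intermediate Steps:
$v{\left(l,D \right)} = -1$ ($v{\left(l,D \right)} = 0 - 1 = -1$)
$k{\left(g,L \right)} = 1 + g + 2 L$ ($k{\left(g,L \right)} = \left(L + g\right) + \left(1 + L\right) = 1 + g + 2 L$)
$k{\left(3,v{\left(1,-2 \right)} \right)} 45 \cdot 39 = \left(1 + 3 + 2 \left(-1\right)\right) 45 \cdot 39 = \left(1 + 3 - 2\right) 45 \cdot 39 = 2 \cdot 45 \cdot 39 = 90 \cdot 39 = 3510$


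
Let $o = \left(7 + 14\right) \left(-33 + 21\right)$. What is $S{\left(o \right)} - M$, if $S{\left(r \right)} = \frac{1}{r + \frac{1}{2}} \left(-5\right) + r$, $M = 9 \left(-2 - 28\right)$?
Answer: $\frac{9064}{503} \approx 18.02$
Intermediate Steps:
$M = -270$ ($M = 9 \left(-30\right) = -270$)
$o = -252$ ($o = 21 \left(-12\right) = -252$)
$S{\left(r \right)} = r - \frac{5}{\frac{1}{2} + r}$ ($S{\left(r \right)} = \frac{1}{r + \frac{1}{2}} \left(-5\right) + r = \frac{1}{\frac{1}{2} + r} \left(-5\right) + r = - \frac{5}{\frac{1}{2} + r} + r = r - \frac{5}{\frac{1}{2} + r}$)
$S{\left(o \right)} - M = \frac{-10 - 252 + 2 \left(-252\right)^{2}}{1 + 2 \left(-252\right)} - -270 = \frac{-10 - 252 + 2 \cdot 63504}{1 - 504} + 270 = \frac{-10 - 252 + 127008}{-503} + 270 = \left(- \frac{1}{503}\right) 126746 + 270 = - \frac{126746}{503} + 270 = \frac{9064}{503}$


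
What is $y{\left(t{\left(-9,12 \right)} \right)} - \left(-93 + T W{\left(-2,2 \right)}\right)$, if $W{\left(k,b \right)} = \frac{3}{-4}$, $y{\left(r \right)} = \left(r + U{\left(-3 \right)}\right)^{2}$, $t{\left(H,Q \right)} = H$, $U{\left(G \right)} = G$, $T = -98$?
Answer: $\frac{327}{2} \approx 163.5$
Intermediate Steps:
$y{\left(r \right)} = \left(-3 + r\right)^{2}$ ($y{\left(r \right)} = \left(r - 3\right)^{2} = \left(-3 + r\right)^{2}$)
$W{\left(k,b \right)} = - \frac{3}{4}$ ($W{\left(k,b \right)} = 3 \left(- \frac{1}{4}\right) = - \frac{3}{4}$)
$y{\left(t{\left(-9,12 \right)} \right)} - \left(-93 + T W{\left(-2,2 \right)}\right) = \left(-3 - 9\right)^{2} - \left(-93 - - \frac{147}{2}\right) = \left(-12\right)^{2} - \left(-93 + \frac{147}{2}\right) = 144 - - \frac{39}{2} = 144 + \frac{39}{2} = \frac{327}{2}$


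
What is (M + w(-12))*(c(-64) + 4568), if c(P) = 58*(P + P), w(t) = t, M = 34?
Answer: -62832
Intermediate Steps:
c(P) = 116*P (c(P) = 58*(2*P) = 116*P)
(M + w(-12))*(c(-64) + 4568) = (34 - 12)*(116*(-64) + 4568) = 22*(-7424 + 4568) = 22*(-2856) = -62832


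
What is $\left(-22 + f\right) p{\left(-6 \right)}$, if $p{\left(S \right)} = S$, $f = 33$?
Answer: $-66$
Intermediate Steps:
$\left(-22 + f\right) p{\left(-6 \right)} = \left(-22 + 33\right) \left(-6\right) = 11 \left(-6\right) = -66$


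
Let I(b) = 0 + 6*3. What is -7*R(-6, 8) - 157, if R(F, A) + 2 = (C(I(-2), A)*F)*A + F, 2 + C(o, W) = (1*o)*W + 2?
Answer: 48283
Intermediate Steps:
I(b) = 18 (I(b) = 0 + 18 = 18)
C(o, W) = W*o (C(o, W) = -2 + ((1*o)*W + 2) = -2 + (o*W + 2) = -2 + (W*o + 2) = -2 + (2 + W*o) = W*o)
R(F, A) = -2 + F + 18*F*A² (R(F, A) = -2 + (((A*18)*F)*A + F) = -2 + (((18*A)*F)*A + F) = -2 + ((18*A*F)*A + F) = -2 + (18*F*A² + F) = -2 + (F + 18*F*A²) = -2 + F + 18*F*A²)
-7*R(-6, 8) - 157 = -7*(-2 - 6 + 18*(-6)*8²) - 157 = -7*(-2 - 6 + 18*(-6)*64) - 157 = -7*(-2 - 6 - 6912) - 157 = -7*(-6920) - 157 = 48440 - 157 = 48283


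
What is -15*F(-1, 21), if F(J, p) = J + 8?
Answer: -105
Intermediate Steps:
F(J, p) = 8 + J
-15*F(-1, 21) = -15*(8 - 1) = -15*7 = -105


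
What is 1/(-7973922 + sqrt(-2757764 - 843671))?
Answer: -7973922/63583435663519 - I*sqrt(3601435)/63583435663519 ≈ -1.2541e-7 - 2.9847e-11*I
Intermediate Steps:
1/(-7973922 + sqrt(-2757764 - 843671)) = 1/(-7973922 + sqrt(-3601435)) = 1/(-7973922 + I*sqrt(3601435))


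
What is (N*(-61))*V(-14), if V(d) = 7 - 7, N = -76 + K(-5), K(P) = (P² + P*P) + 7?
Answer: 0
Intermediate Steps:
K(P) = 7 + 2*P² (K(P) = (P² + P²) + 7 = 2*P² + 7 = 7 + 2*P²)
N = -19 (N = -76 + (7 + 2*(-5)²) = -76 + (7 + 2*25) = -76 + (7 + 50) = -76 + 57 = -19)
V(d) = 0
(N*(-61))*V(-14) = -19*(-61)*0 = 1159*0 = 0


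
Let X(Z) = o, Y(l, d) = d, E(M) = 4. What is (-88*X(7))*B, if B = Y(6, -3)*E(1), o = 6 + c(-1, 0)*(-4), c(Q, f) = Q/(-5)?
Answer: 27456/5 ≈ 5491.2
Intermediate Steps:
c(Q, f) = -Q/5 (c(Q, f) = Q*(-1/5) = -Q/5)
o = 26/5 (o = 6 - 1/5*(-1)*(-4) = 6 + (1/5)*(-4) = 6 - 4/5 = 26/5 ≈ 5.2000)
B = -12 (B = -3*4 = -12)
X(Z) = 26/5
(-88*X(7))*B = -88*26/5*(-12) = -2288/5*(-12) = 27456/5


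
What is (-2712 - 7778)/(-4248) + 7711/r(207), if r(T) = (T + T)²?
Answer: 12713197/5056182 ≈ 2.5144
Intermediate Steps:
r(T) = 4*T² (r(T) = (2*T)² = 4*T²)
(-2712 - 7778)/(-4248) + 7711/r(207) = (-2712 - 7778)/(-4248) + 7711/((4*207²)) = -10490*(-1/4248) + 7711/((4*42849)) = 5245/2124 + 7711/171396 = 12713197/5056182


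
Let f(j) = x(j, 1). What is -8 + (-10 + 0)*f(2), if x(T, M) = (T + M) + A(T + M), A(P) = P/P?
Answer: -48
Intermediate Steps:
A(P) = 1
x(T, M) = 1 + M + T (x(T, M) = (T + M) + 1 = (M + T) + 1 = 1 + M + T)
f(j) = 2 + j (f(j) = 1 + 1 + j = 2 + j)
-8 + (-10 + 0)*f(2) = -8 + (-10 + 0)*(2 + 2) = -8 - 10*4 = -8 - 40 = -48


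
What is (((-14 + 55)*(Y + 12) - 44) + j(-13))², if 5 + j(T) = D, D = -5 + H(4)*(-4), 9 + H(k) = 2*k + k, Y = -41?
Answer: 1575025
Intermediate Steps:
H(k) = -9 + 3*k (H(k) = -9 + (2*k + k) = -9 + 3*k)
D = -17 (D = -5 + (-9 + 3*4)*(-4) = -5 + (-9 + 12)*(-4) = -5 + 3*(-4) = -5 - 12 = -17)
j(T) = -22 (j(T) = -5 - 17 = -22)
(((-14 + 55)*(Y + 12) - 44) + j(-13))² = (((-14 + 55)*(-41 + 12) - 44) - 22)² = ((41*(-29) - 44) - 22)² = ((-1189 - 44) - 22)² = (-1233 - 22)² = (-1255)² = 1575025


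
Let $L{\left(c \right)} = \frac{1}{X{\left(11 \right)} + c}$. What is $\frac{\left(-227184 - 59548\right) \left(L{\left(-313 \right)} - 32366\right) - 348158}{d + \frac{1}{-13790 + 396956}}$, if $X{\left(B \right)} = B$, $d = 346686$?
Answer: $\frac{536924050341212520}{20058581469427} \approx 26768.0$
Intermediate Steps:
$L{\left(c \right)} = \frac{1}{11 + c}$
$\frac{\left(-227184 - 59548\right) \left(L{\left(-313 \right)} - 32366\right) - 348158}{d + \frac{1}{-13790 + 396956}} = \frac{\left(-227184 - 59548\right) \left(\frac{1}{11 - 313} - 32366\right) - 348158}{346686 + \frac{1}{-13790 + 396956}} = \frac{- 286732 \left(\frac{1}{-302} - 32366\right) - 348158}{346686 + \frac{1}{383166}} = \frac{- 286732 \left(- \frac{1}{302} - 32366\right) - 348158}{346686 + \frac{1}{383166}} = \frac{\left(-286732\right) \left(- \frac{9774533}{302}\right) - 348158}{\frac{132838287877}{383166}} = \left(\frac{1401335698078}{151} - 348158\right) \frac{383166}{132838287877} = \frac{1401283126220}{151} \cdot \frac{383166}{132838287877} = \frac{536924050341212520}{20058581469427}$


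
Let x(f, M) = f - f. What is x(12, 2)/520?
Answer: 0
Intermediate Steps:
x(f, M) = 0
x(12, 2)/520 = 0/520 = 0*(1/520) = 0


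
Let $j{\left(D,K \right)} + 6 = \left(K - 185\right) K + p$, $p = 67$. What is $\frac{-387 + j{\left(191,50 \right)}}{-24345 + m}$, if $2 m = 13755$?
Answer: $\frac{14152}{34935} \approx 0.4051$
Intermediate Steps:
$m = \frac{13755}{2}$ ($m = \frac{1}{2} \cdot 13755 = \frac{13755}{2} \approx 6877.5$)
$j{\left(D,K \right)} = 61 + K \left(-185 + K\right)$ ($j{\left(D,K \right)} = -6 + \left(\left(K - 185\right) K + 67\right) = -6 + \left(\left(-185 + K\right) K + 67\right) = -6 + \left(K \left(-185 + K\right) + 67\right) = -6 + \left(67 + K \left(-185 + K\right)\right) = 61 + K \left(-185 + K\right)$)
$\frac{-387 + j{\left(191,50 \right)}}{-24345 + m} = \frac{-387 + \left(61 + 50^{2} - 9250\right)}{-24345 + \frac{13755}{2}} = \frac{-387 + \left(61 + 2500 - 9250\right)}{- \frac{34935}{2}} = \left(-387 - 6689\right) \left(- \frac{2}{34935}\right) = \left(-7076\right) \left(- \frac{2}{34935}\right) = \frac{14152}{34935}$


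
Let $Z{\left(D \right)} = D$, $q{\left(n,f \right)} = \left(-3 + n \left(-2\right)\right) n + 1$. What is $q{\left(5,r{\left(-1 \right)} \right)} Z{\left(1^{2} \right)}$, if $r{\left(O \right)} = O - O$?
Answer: $-64$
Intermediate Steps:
$r{\left(O \right)} = 0$
$q{\left(n,f \right)} = 1 + n \left(-3 - 2 n\right)$ ($q{\left(n,f \right)} = \left(-3 - 2 n\right) n + 1 = n \left(-3 - 2 n\right) + 1 = 1 + n \left(-3 - 2 n\right)$)
$q{\left(5,r{\left(-1 \right)} \right)} Z{\left(1^{2} \right)} = \left(1 - 15 - 2 \cdot 5^{2}\right) 1^{2} = \left(1 - 15 - 50\right) 1 = \left(-64\right) 1 = -64$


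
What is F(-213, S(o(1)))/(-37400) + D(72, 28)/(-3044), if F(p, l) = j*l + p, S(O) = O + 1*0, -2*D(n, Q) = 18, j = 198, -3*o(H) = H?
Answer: 296469/28461400 ≈ 0.010417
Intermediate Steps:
o(H) = -H/3
D(n, Q) = -9 (D(n, Q) = -½*18 = -9)
S(O) = O (S(O) = O + 0 = O)
F(p, l) = p + 198*l (F(p, l) = 198*l + p = p + 198*l)
F(-213, S(o(1)))/(-37400) + D(72, 28)/(-3044) = (-213 + 198*(-⅓*1))/(-37400) - 9/(-3044) = (-213 + 198*(-⅓))*(-1/37400) - 9*(-1/3044) = (-213 - 66)*(-1/37400) + 9/3044 = -279*(-1/37400) + 9/3044 = 279/37400 + 9/3044 = 296469/28461400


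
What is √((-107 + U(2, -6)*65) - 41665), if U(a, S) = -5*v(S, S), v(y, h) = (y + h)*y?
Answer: 2*I*√16293 ≈ 255.29*I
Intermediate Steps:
v(y, h) = y*(h + y) (v(y, h) = (h + y)*y = y*(h + y))
U(a, S) = -10*S² (U(a, S) = -5*S*(S + S) = -5*S*2*S = -10*S²)
√((-107 + U(2, -6)*65) - 41665) = √((-107 - 10*(-6)²*65) - 41665) = √((-107 - 10*36*65) - 41665) = √((-107 - 360*65) - 41665) = √((-107 - 23400) - 41665) = √(-23507 - 41665) = √(-65172) = 2*I*√16293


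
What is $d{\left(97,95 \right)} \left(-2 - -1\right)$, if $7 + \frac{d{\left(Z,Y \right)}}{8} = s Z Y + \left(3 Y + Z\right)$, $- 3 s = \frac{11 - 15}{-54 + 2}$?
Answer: $- \frac{43280}{39} \approx -1109.7$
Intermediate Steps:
$s = - \frac{1}{39}$ ($s = - \frac{\left(11 - 15\right) \frac{1}{-54 + 2}}{3} = - \frac{\left(-4\right) \frac{1}{-52}}{3} = - \frac{\left(-4\right) \left(- \frac{1}{52}\right)}{3} = \left(- \frac{1}{3}\right) \frac{1}{13} = - \frac{1}{39} \approx -0.025641$)
$d{\left(Z,Y \right)} = -56 + 8 Z + 24 Y - \frac{8 Y Z}{39}$ ($d{\left(Z,Y \right)} = -56 + 8 \left(- \frac{Z}{39} Y + \left(3 Y + Z\right)\right) = -56 + 8 \left(- \frac{Y Z}{39} + \left(Z + 3 Y\right)\right) = -56 + 8 \left(Z + 3 Y - \frac{Y Z}{39}\right) = -56 + \left(8 Z + 24 Y - \frac{8 Y Z}{39}\right) = -56 + 8 Z + 24 Y - \frac{8 Y Z}{39}$)
$d{\left(97,95 \right)} \left(-2 - -1\right) = \left(-56 + 8 \cdot 97 + 24 \cdot 95 - \frac{760}{39} \cdot 97\right) \left(-2 - -1\right) = \left(-56 + 776 + 2280 - \frac{73720}{39}\right) \left(-2 + 1\right) = \frac{43280}{39} \left(-1\right) = - \frac{43280}{39}$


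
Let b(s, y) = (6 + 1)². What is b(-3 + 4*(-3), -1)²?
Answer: 2401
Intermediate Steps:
b(s, y) = 49 (b(s, y) = 7² = 49)
b(-3 + 4*(-3), -1)² = 49² = 2401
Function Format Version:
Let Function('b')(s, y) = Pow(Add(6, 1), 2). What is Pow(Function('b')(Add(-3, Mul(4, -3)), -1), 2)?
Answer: 2401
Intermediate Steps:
Function('b')(s, y) = 49 (Function('b')(s, y) = Pow(7, 2) = 49)
Pow(Function('b')(Add(-3, Mul(4, -3)), -1), 2) = Pow(49, 2) = 2401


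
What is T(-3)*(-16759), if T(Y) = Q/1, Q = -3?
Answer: 50277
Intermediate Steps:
T(Y) = -3 (T(Y) = -3/1 = -3*1 = -3)
T(-3)*(-16759) = -3*(-16759) = 50277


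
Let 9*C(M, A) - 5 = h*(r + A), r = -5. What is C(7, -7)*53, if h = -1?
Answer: 901/9 ≈ 100.11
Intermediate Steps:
C(M, A) = 10/9 - A/9 (C(M, A) = 5/9 + (-(-5 + A))/9 = 5/9 + (5 - A)/9 = 5/9 + (5/9 - A/9) = 10/9 - A/9)
C(7, -7)*53 = (10/9 - ⅑*(-7))*53 = (10/9 + 7/9)*53 = (17/9)*53 = 901/9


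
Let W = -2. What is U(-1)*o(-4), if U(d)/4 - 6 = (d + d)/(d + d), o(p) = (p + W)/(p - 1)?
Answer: 168/5 ≈ 33.600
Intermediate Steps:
o(p) = (-2 + p)/(-1 + p) (o(p) = (p - 2)/(p - 1) = (-2 + p)/(-1 + p))
U(d) = 28 (U(d) = 24 + 4*((d + d)/(d + d)) = 24 + 4*((2*d)/((2*d))) = 24 + 4*((2*d)*(1/(2*d))) = 24 + 4*1 = 24 + 4 = 28)
U(-1)*o(-4) = 28*((-2 - 4)/(-1 - 4)) = 28*(-6/(-5)) = 28*(-⅕*(-6)) = 28*(6/5) = 168/5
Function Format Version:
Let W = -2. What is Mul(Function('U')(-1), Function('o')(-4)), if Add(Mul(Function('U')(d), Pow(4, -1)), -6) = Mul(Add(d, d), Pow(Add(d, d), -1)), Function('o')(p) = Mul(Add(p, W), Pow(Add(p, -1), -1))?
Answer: Rational(168, 5) ≈ 33.600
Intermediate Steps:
Function('o')(p) = Mul(Pow(Add(-1, p), -1), Add(-2, p)) (Function('o')(p) = Mul(Add(p, -2), Pow(Add(p, -1), -1)) = Mul(Add(-2, p), Pow(Add(-1, p), -1)) = Mul(Pow(Add(-1, p), -1), Add(-2, p)))
Function('U')(d) = 28 (Function('U')(d) = Add(24, Mul(4, Mul(Add(d, d), Pow(Add(d, d), -1)))) = Add(24, Mul(4, Mul(Mul(2, d), Pow(Mul(2, d), -1)))) = Add(24, Mul(4, Mul(Mul(2, d), Mul(Rational(1, 2), Pow(d, -1))))) = Add(24, Mul(4, 1)) = Add(24, 4) = 28)
Mul(Function('U')(-1), Function('o')(-4)) = Mul(28, Mul(Pow(Add(-1, -4), -1), Add(-2, -4))) = Mul(28, Mul(Pow(-5, -1), -6)) = Mul(28, Mul(Rational(-1, 5), -6)) = Mul(28, Rational(6, 5)) = Rational(168, 5)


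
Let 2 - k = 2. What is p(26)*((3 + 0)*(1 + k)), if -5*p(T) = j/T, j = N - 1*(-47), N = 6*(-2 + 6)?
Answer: -213/130 ≈ -1.6385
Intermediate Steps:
N = 24 (N = 6*4 = 24)
j = 71 (j = 24 - 1*(-47) = 24 + 47 = 71)
k = 0 (k = 2 - 1*2 = 2 - 2 = 0)
p(T) = -71/(5*T)
p(26)*((3 + 0)*(1 + k)) = (-71/5/26)*((3 + 0)*(1 + 0)) = (-71/5*1/26)*(3*1) = -71/130*3 = -213/130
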